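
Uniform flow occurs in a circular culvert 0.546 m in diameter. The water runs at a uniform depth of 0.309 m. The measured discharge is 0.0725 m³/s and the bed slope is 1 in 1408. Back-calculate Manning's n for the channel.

For a circular section of diameter D = 0.546 m at depth y = 0.309 m, the central angle is θ = 2 arccos(1 − 2y/D) = 3.406 rad. Then A = (D²/8)(θ − sin θ) = 0.1367 m² and P = Dθ/2 = 0.9299 m.
Hydraulic radius R = A/P = 0.1367/0.9299 = 0.147 m.
Rearranging Manning's equation: n = (1/Q) A R^(2/3) S^(1/2) = (1/0.0725) × 0.1367 × 0.147^(2/3) × √0.0007102 = 0.014.

n = 0.014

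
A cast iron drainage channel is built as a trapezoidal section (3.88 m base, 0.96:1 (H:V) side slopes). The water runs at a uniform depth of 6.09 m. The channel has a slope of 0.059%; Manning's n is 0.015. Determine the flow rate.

Q = 193 m³/s

With bottom width b = 3.88 m and side slope z = 0.96: A = (b + zy)y = (3.88 + 0.96×6.09)×6.09 = 59.23 m²; P = b + 2y√(1+z²) = 3.88 + 2×6.09×1.386 = 20.76 m.
Hydraulic radius R = A/P = 59.23/20.76 = 2.853 m.
Manning's equation: Q = (1/n) A R^(2/3) S^(1/2) = (1/0.015) × 59.23 × 2.853^(2/3) × 0.00059^(1/2) = 193 m³/s.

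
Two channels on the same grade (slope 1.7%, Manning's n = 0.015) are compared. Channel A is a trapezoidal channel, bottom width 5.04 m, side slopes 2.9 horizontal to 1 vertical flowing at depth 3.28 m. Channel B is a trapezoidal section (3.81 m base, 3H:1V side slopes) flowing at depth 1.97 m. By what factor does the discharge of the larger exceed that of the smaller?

Channel A: With bottom width b = 5.04 m and side slope z = 2.9: A = (b + zy)y = (5.04 + 2.9×3.28)×3.28 = 47.73 m²; P = b + 2y√(1+z²) = 5.04 + 2×3.28×3.068 = 25.16 m. Hydraulic radius R = A/P = 47.73/25.16 = 1.897 m. Q_A = (1/0.015)·47.73·1.897^(2/3)·√0.017 = 635.7 m³/s.
Channel B: With bottom width b = 3.81 m and side slope z = 3: A = (b + zy)y = (3.81 + 3×1.97)×1.97 = 19.15 m²; P = b + 2y√(1+z²) = 3.81 + 2×1.97×3.162 = 16.27 m. Hydraulic radius R = A/P = 19.15/16.27 = 1.177 m. Q_B = (1/0.015)·19.15·1.177^(2/3)·√0.017 = 185.5 m³/s.
The larger discharge is 635.7 m³/s and the smaller is 185.5 m³/s; the ratio is 3.43.

3.43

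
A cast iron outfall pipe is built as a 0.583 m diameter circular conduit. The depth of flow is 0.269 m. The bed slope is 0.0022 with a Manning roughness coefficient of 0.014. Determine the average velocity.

For a circular section of diameter D = 0.583 m at depth y = 0.269 m, the central angle is θ = 2 arccos(1 − 2y/D) = 2.987 rad. Then A = (D²/8)(θ − sin θ) = 0.1204 m² and P = Dθ/2 = 0.8707 m.
Hydraulic radius R = A/P = 0.1204/0.8707 = 0.1382 m.
From Manning's equation, V = (1/n) R^(2/3) S^(1/2) = (1/0.014) × 0.1382^(2/3) × 0.0022^(1/2) = 0.896 m/s.

V = 0.896 m/s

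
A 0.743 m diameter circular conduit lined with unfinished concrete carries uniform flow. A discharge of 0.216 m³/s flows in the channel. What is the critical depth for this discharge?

y_c = 0.282 m

At critical depth, Q² T / (g A³) = 1, i.e. A³/T = Q²/g = 0.216²/9.81 = 0.004756.
Try y = 0.205 m: A³/T = 0.001389 — low.
Try y = 0.361 m: A³/T = 0.01229 — high.
Try y = 0.282 m: A³/T = 0.004769 — ≈ 0.004756.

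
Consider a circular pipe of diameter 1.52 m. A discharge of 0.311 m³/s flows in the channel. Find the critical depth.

y_c = 0.277 m

At critical depth, Q² T / (g A³) = 1, i.e. A³/T = Q²/g = 0.311²/9.81 = 0.009859.
Try y = 0.205 m: A³/T = 0.003012 — short.
Try y = 0.346 m: A³/T = 0.02353 — over.
Try y = 0.277 m: A³/T = 0.009848 — close enough.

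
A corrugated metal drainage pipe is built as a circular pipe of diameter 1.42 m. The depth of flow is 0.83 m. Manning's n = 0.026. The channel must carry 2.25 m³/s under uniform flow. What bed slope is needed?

For a circular section of diameter D = 1.42 m at depth y = 0.83 m, the central angle is θ = 2 arccos(1 − 2y/D) = 3.481 rad. Then A = (D²/8)(θ − sin θ) = 0.9614 m² and P = Dθ/2 = 2.472 m.
Hydraulic radius R = A/P = 0.9614/2.472 = 0.389 m.
From Manning's equation, S = [nQ / (1 A R^(2/3))]² = [0.026 × 2.25 / (1 × 0.9614 × 0.389^(2/3))]² = 0.013.

S = 0.013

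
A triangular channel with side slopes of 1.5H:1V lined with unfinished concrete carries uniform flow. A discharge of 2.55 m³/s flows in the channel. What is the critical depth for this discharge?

y_c = 0.9 m

At critical depth, Q² T / (g A³) = 1, i.e. A³/T = Q²/g = 2.55²/9.81 = 0.6628.
Trying y = 0.695 m: A³/T = 0.1824 — too small.
Trying y = 0.9 m: A³/T = 0.6643 — ≈ 0.6628.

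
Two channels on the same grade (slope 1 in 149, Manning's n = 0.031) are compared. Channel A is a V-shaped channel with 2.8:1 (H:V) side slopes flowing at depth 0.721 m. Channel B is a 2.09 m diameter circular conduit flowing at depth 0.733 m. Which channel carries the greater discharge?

channel A

Channel A: For a triangular section with side slope z = 2.8: A = zy² = 2.8×0.721² = 1.456 m²; P = 2y√(1+z²) = 2×0.721×2.973 = 4.287 m. Hydraulic radius R = A/P = 1.456/4.287 = 0.3395 m. Q_A = (1/0.031)·1.456·0.3395^(2/3)·√0.006711 = 1.872 m³/s.
Channel B: For a circular section of diameter D = 2.09 m at depth y = 0.733 m, the central angle is θ = 2 arccos(1 − 2y/D) = 2.535 rad. Then A = (D²/8)(θ − sin θ) = 1.073 m² and P = Dθ/2 = 2.649 m. Hydraulic radius R = A/P = 1.073/2.649 = 0.405 m. Q_B = (1/0.031)·1.073·0.405^(2/3)·√0.006711 = 1.552 m³/s.
Q_A = 1.872 m³/s vs Q_B = 1.552 m³/s, so channel A carries more.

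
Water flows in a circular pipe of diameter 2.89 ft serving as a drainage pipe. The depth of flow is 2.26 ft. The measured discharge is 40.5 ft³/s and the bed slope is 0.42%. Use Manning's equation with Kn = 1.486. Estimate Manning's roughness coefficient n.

n = 0.012

For a circular section of diameter D = 2.89 ft at depth y = 2.26 ft, the central angle is θ = 2 arccos(1 − 2y/D) = 4.34 rad. Then A = (D²/8)(θ − sin θ) = 5.504 ft² and P = Dθ/2 = 6.271 ft.
Hydraulic radius R = A/P = 5.504/6.271 = 0.8776 ft.
Rearranging Manning's equation: n = (1.486/Q) A R^(2/3) S^(1/2) = (1.486/40.5) × 5.504 × 0.8776^(2/3) × √0.0042 = 0.012.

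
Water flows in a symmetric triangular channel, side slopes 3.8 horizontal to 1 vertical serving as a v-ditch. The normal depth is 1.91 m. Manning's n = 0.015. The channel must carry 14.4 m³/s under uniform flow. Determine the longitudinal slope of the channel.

For a triangular section with side slope z = 3.8: A = zy² = 3.8×1.91² = 13.86 m²; P = 2y√(1+z²) = 2×1.91×3.929 = 15.01 m.
Hydraulic radius R = A/P = 13.86/15.01 = 0.9236 m.
From Manning's equation, S = [nQ / (1 A R^(2/3))]² = [0.015 × 14.4 / (1 × 13.86 × 0.9236^(2/3))]² = 0.00027.

S = 0.00027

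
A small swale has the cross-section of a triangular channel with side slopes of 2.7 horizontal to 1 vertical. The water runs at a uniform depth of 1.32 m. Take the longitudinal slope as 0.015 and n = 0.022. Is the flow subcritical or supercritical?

For a triangular section with side slope z = 2.7: A = zy² = 2.7×1.32² = 4.704 m²; P = 2y√(1+z²) = 2×1.32×2.879 = 7.601 m.
Hydraulic radius R = A/P = 4.704/7.601 = 0.6189 m.
V = (1/n) R^(2/3) √S = (1/0.022) × 0.6189^(2/3) × √0.015 = 4.043 m/s. Hydraulic depth D_h = A/T = 4.704/7.128 = 0.66 m.
Froude number Fr = V/√(g·D_h) = 4.043/√(9.81×0.66) = 1.59, which is greater than 1, so the flow is supercritical.

supercritical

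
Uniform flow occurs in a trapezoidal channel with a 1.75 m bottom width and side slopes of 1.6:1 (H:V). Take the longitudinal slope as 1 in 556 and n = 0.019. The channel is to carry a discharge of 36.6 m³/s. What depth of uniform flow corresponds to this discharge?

y_n = 2.46 m

Manning's equation rearranged: A R^(2/3) = nQ / (1·√S) = 0.019 × 36.6 / (√0.001799) = 16.4.
At y = 3.02 m: A R^(2/3) = 26.19 — too large.
At y = 1.81 m: A R^(2/3) = 8.297 — too small.
At y = 2.46 m: A R^(2/3) = 16.38 — ≈ 16.4.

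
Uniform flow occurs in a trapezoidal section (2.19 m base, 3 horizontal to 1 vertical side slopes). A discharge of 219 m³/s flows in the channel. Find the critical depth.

y_c = 3.7 m

At critical depth, Q² T / (g A³) = 1, i.e. A³/T = Q²/g = 219²/9.81 = 4889.
At y = 4.54 m: A³/T = 12570 — high.
At y = 2.75 m: A³/T = 1266 — low.
At y = 3.7 m: A³/T = 4875 — ≈ 4889.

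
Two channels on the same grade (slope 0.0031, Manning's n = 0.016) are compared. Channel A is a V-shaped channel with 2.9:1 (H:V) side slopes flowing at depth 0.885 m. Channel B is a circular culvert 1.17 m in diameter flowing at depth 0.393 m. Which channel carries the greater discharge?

Channel A: For a triangular section with side slope z = 2.9: A = zy² = 2.9×0.885² = 2.271 m²; P = 2y√(1+z²) = 2×0.885×3.068 = 5.43 m. Hydraulic radius R = A/P = 2.271/5.43 = 0.4183 m. Q_A = (1/0.016)·2.271·0.4183^(2/3)·√0.0031 = 4.421 m³/s.
Channel B: For a circular section of diameter D = 1.17 m at depth y = 0.393 m, the central angle is θ = 2 arccos(1 − 2y/D) = 2.473 rad. Then A = (D²/8)(θ − sin θ) = 0.317 m² and P = Dθ/2 = 1.447 m. Hydraulic radius R = A/P = 0.317/1.447 = 0.2192 m. Q_B = (1/0.016)·0.317·0.2192^(2/3)·√0.0031 = 0.401 m³/s.
Q_A = 4.421 m³/s vs Q_B = 0.401 m³/s, so channel A carries more.

channel A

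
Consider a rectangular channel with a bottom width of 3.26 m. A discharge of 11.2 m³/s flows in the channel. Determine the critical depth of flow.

For a rectangular channel, critical depth y_c = (q²/g)^(1/3) where q = Q/b = 11.2/3.26 = 3.436 m²/s.
So y_c = (3.436²/9.81)^(1/3) = 1.06 m.

y_c = 1.06 m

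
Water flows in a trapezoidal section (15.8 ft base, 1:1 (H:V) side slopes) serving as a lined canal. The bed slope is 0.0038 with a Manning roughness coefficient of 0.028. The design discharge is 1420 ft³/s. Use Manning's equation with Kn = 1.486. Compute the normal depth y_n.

Manning's equation rearranged: A R^(2/3) = nQ / (1.486·√S) = 0.028 × 1420 / (1.486 × √0.0038) = 434.
Trying y = 5.89 ft: A R^(2/3) = 318.5 — too small.
Trying y = 7 ft: A R^(2/3) = 433.9 — ≈ 434.

y_n = 7 ft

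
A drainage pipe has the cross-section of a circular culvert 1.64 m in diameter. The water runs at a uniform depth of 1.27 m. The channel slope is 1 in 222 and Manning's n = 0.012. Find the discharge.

For a circular section of diameter D = 1.64 m at depth y = 1.27 m, the central angle is θ = 2 arccos(1 − 2y/D) = 4.303 rad. Then A = (D²/8)(θ − sin θ) = 1.755 m² and P = Dθ/2 = 3.529 m.
Hydraulic radius R = A/P = 1.755/3.529 = 0.4974 m.
Manning's equation: Q = (1/n) A R^(2/3) S^(1/2) = (1/0.012) × 1.755 × 0.4974^(2/3) × 0.004505^(1/2) = 6.16 m³/s.

Q = 6.16 m³/s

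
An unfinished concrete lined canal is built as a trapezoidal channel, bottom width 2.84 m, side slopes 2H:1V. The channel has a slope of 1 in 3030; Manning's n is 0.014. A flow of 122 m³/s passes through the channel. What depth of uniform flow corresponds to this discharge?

Manning's equation rearranged: A R^(2/3) = nQ / (1·√S) = 0.014 × 122 / (√0.00033) = 94.02.
Trying y = 4.94 m: A R^(2/3) = 116.4 — too large.
Trying y = 3.92 m: A R^(2/3) = 67.67 — too small.
Trying y = 4.51 m: A R^(2/3) = 93.86 — close enough.

y_n = 4.51 m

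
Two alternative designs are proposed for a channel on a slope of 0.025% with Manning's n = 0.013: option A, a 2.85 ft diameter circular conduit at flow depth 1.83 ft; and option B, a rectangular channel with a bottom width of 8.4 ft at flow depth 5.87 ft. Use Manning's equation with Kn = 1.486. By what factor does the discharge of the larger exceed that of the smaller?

23.7

Channel A: For a circular section of diameter D = 2.85 ft at depth y = 1.83 ft, the central angle is θ = 2 arccos(1 − 2y/D) = 3.718 rad. Then A = (D²/8)(θ − sin θ) = 4.328 ft² and P = Dθ/2 = 5.298 ft. Hydraulic radius R = A/P = 4.328/5.298 = 0.8169 ft. Q_A = (1.486/0.013)·4.328·0.8169^(2/3)·√0.00025 = 6.836 ft³/s.
Channel B: Flow area A = b·y = 8.4 × 5.87 = 49.31 ft². Wetted perimeter P = b + 2y = 8.4 + 2×5.87 = 20.14 ft. Hydraulic radius R = A/P = 49.31/20.14 = 2.448 ft. Q_B = (1.486/0.013)·49.31·2.448^(2/3)·√0.00025 = 161.9 ft³/s.
The larger discharge is 161.9 ft³/s and the smaller is 6.836 ft³/s; the ratio is 23.7.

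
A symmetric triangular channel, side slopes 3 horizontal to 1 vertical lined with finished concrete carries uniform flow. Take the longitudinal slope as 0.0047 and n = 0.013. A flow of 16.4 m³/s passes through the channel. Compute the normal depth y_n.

y_n = 1.22 m

Manning's equation rearranged: A R^(2/3) = nQ / (1·√S) = 0.013 × 16.4 / (√0.0047) = 3.11.
Trying y = 1.55 m: A R^(2/3) = 5.871 — too large.
Trying y = 0.978 m: A R^(2/3) = 1.72 — too small.
Trying y = 1.22 m: A R^(2/3) = 3.101 — ≈ 3.11.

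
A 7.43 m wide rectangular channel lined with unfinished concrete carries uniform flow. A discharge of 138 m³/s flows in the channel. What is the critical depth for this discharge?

For a rectangular channel, critical depth y_c = (q²/g)^(1/3) where q = Q/b = 138/7.43 = 18.57 m²/s.
So y_c = (18.57²/9.81)^(1/3) = 3.28 m.

y_c = 3.28 m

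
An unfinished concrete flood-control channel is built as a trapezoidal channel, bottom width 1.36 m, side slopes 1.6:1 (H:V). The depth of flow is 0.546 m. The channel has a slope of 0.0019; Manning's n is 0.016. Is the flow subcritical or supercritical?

subcritical

With bottom width b = 1.36 m and side slope z = 1.6: A = (b + zy)y = (1.36 + 1.6×0.546)×0.546 = 1.22 m²; P = b + 2y√(1+z²) = 1.36 + 2×0.546×1.887 = 3.42 m.
Hydraulic radius R = A/P = 1.22/3.42 = 0.3566 m.
V = (1/n) R^(2/3) √S = (1/0.016) × 0.3566^(2/3) × √0.0019 = 1.37 m/s. Hydraulic depth D_h = A/T = 1.22/3.107 = 0.3925 m.
Froude number Fr = V/√(g·D_h) = 1.37/√(9.81×0.3925) = 0.698, which is less than 1, so the flow is subcritical.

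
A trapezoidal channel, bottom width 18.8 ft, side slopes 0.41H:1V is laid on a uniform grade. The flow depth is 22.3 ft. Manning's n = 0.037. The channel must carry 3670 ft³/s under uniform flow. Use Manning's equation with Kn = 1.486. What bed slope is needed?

With bottom width b = 18.8 ft and side slope z = 0.41: A = (b + zy)y = (18.8 + 0.41×22.3)×22.3 = 623.1 ft²; P = b + 2y√(1+z²) = 18.8 + 2×22.3×1.081 = 67 ft.
Hydraulic radius R = A/P = 623.1/67 = 9.3 ft.
From Manning's equation, S = [nQ / (1.486 A R^(2/3))]² = [0.037 × 3670 / (1.486 × 623.1 × 9.3^(2/3))]² = 0.0011.

S = 0.0011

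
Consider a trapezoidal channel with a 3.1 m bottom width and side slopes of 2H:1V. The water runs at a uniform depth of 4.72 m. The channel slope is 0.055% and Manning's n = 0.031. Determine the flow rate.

Q = 81.3 m³/s

With bottom width b = 3.1 m and side slope z = 2: A = (b + zy)y = (3.1 + 2×4.72)×4.72 = 59.19 m²; P = b + 2y√(1+z²) = 3.1 + 2×4.72×2.236 = 24.21 m.
Hydraulic radius R = A/P = 59.19/24.21 = 2.445 m.
Manning's equation: Q = (1/n) A R^(2/3) S^(1/2) = (1/0.031) × 59.19 × 2.445^(2/3) × 0.00055^(1/2) = 81.3 m³/s.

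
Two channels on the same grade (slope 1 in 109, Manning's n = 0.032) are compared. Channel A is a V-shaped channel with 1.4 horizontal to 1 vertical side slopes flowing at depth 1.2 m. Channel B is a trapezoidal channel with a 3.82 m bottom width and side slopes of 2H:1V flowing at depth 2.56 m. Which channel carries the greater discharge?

Channel A: For a triangular section with side slope z = 1.4: A = zy² = 1.4×1.2² = 2.016 m²; P = 2y√(1+z²) = 2×1.2×1.72 = 4.129 m. Hydraulic radius R = A/P = 2.016/4.129 = 0.4882 m. Q_A = (1/0.032)·2.016·0.4882^(2/3)·√0.009174 = 3.742 m³/s.
Channel B: With bottom width b = 3.82 m and side slope z = 2: A = (b + zy)y = (3.82 + 2×2.56)×2.56 = 22.89 m²; P = b + 2y√(1+z²) = 3.82 + 2×2.56×2.236 = 15.27 m. Hydraulic radius R = A/P = 22.89/15.27 = 1.499 m. Q_B = (1/0.032)·22.89·1.499^(2/3)·√0.009174 = 89.72 m³/s.
Q_A = 3.742 m³/s vs Q_B = 89.72 m³/s, so channel B carries more.

channel B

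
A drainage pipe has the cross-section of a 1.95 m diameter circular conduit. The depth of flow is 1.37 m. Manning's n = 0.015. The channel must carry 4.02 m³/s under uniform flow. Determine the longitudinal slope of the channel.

S = 0.0015

For a circular section of diameter D = 1.95 m at depth y = 1.37 m, the central angle is θ = 2 arccos(1 − 2y/D) = 3.976 rad. Then A = (D²/8)(θ − sin θ) = 2.242 m² and P = Dθ/2 = 3.876 m.
Hydraulic radius R = A/P = 2.242/3.876 = 0.5783 m.
From Manning's equation, S = [nQ / (1 A R^(2/3))]² = [0.015 × 4.02 / (1 × 2.242 × 0.5783^(2/3))]² = 0.0015.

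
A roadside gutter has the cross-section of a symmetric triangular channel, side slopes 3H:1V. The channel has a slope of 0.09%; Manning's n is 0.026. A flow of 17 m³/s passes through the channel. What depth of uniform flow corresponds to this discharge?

y_n = 2.19 m

Manning's equation rearranged: A R^(2/3) = nQ / (1·√S) = 0.026 × 17 / (√0.0009) = 14.73.
At y = 2.43 m: A R^(2/3) = 19.47 — high.
At y = 2.19 m: A R^(2/3) = 14.76 — ≈ 14.73.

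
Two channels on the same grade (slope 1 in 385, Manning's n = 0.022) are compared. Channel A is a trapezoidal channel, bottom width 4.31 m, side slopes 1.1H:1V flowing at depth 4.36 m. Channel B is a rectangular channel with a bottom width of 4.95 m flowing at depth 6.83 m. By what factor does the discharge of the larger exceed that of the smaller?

1.37

Channel A: With bottom width b = 4.31 m and side slope z = 1.1: A = (b + zy)y = (4.31 + 1.1×4.36)×4.36 = 39.7 m²; P = b + 2y√(1+z²) = 4.31 + 2×4.36×1.487 = 17.27 m. Hydraulic radius R = A/P = 39.7/17.27 = 2.298 m. Q_A = (1/0.022)·39.7·2.298^(2/3)·√0.002597 = 160.2 m³/s.
Channel B: Flow area A = b·y = 4.95 × 6.83 = 33.81 m². Wetted perimeter P = b + 2y = 4.95 + 2×6.83 = 18.61 m. Hydraulic radius R = A/P = 33.81/18.61 = 1.817 m. Q_B = (1/0.022)·33.81·1.817^(2/3)·√0.002597 = 116.6 m³/s.
The larger discharge is 160.2 m³/s and the smaller is 116.6 m³/s; the ratio is 1.37.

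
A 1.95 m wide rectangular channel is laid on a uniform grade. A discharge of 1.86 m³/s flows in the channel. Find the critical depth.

y_c = 0.453 m

For a rectangular channel, critical depth y_c = (q²/g)^(1/3) where q = Q/b = 1.86/1.95 = 0.9538 m²/s.
So y_c = (0.9538²/9.81)^(1/3) = 0.453 m.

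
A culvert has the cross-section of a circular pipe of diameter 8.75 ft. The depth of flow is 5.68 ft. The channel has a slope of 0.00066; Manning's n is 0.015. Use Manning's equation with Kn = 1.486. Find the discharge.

For a circular section of diameter D = 8.75 ft at depth y = 5.68 ft, the central angle is θ = 2 arccos(1 − 2y/D) = 3.747 rad. Then A = (D²/8)(θ − sin θ) = 41.31 ft² and P = Dθ/2 = 16.39 ft.
Hydraulic radius R = A/P = 41.31/16.39 = 2.52 ft.
Manning's equation: Q = (1.486/n) A R^(2/3) S^(1/2) = (1.486/0.015) × 41.31 × 2.52^(2/3) × 0.00066^(1/2) = 195 ft³/s.

Q = 195 ft³/s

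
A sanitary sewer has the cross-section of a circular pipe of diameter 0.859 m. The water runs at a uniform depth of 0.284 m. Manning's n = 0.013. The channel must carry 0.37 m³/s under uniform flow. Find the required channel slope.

S = 0.00962

For a circular section of diameter D = 0.859 m at depth y = 0.284 m, the central angle is θ = 2 arccos(1 − 2y/D) = 2.45 rad. Then A = (D²/8)(θ − sin θ) = 0.1672 m² and P = Dθ/2 = 1.052 m.
Hydraulic radius R = A/P = 0.1672/1.052 = 0.1589 m.
From Manning's equation, S = [nQ / (1 A R^(2/3))]² = [0.013 × 0.37 / (1 × 0.1672 × 0.1589^(2/3))]² = 0.00962.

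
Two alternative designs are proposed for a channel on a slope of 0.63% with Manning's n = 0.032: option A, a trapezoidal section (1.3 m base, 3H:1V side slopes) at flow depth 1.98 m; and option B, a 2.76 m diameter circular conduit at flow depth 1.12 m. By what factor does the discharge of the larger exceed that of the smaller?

9.09

Channel A: With bottom width b = 1.3 m and side slope z = 3: A = (b + zy)y = (1.3 + 3×1.98)×1.98 = 14.34 m²; P = b + 2y√(1+z²) = 1.3 + 2×1.98×3.162 = 13.82 m. Hydraulic radius R = A/P = 14.34/13.82 = 1.037 m. Q_A = (1/0.032)·14.34·1.037^(2/3)·√0.0063 = 36.43 m³/s.
Channel B: For a circular section of diameter D = 2.76 m at depth y = 1.12 m, the central angle is θ = 2 arccos(1 − 2y/D) = 2.763 rad. Then A = (D²/8)(θ − sin θ) = 2.278 m² and P = Dθ/2 = 3.812 m. Hydraulic radius R = A/P = 2.278/3.812 = 0.5976 m. Q_B = (1/0.032)·2.278·0.5976^(2/3)·√0.0063 = 4.009 m³/s.
The larger discharge is 36.43 m³/s and the smaller is 4.009 m³/s; the ratio is 9.09.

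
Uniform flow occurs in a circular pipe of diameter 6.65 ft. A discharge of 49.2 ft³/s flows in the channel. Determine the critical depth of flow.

y_c = 1.81 ft

At critical depth, Q² T / (g A³) = 1, i.e. A³/T = Q²/g = 49.2²/32.2 = 75.18.
Try y = 2.18 ft: A³/T = 155.7 — high.
Try y = 1.59 ft: A³/T = 45.69 — low.
Try y = 1.81 ft: A³/T = 75.68 — close enough.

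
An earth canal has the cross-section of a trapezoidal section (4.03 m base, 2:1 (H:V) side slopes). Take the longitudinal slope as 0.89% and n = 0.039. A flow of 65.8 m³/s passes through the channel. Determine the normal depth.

y_n = 2.41 m

Manning's equation rearranged: A R^(2/3) = nQ / (1·√S) = 0.039 × 65.8 / (√0.0089) = 27.2.
Try y = 3.02 m: A R^(2/3) = 43.9 — over.
Try y = 2.41 m: A R^(2/3) = 27.2 — matches.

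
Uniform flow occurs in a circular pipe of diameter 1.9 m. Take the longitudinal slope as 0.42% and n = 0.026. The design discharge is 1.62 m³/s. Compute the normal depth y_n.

y_n = 0.808 m

Manning's equation rearranged: A R^(2/3) = nQ / (1·√S) = 0.026 × 1.62 / (√0.0042) = 0.6499.
Try y = 0.588 m: A R^(2/3) = 0.3589 — too small.
Try y = 0.808 m: A R^(2/3) = 0.65 — ≈ 0.6499.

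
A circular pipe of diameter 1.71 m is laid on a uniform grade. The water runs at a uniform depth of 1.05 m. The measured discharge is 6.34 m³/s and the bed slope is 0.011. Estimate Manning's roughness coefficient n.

n = 0.015

For a circular section of diameter D = 1.71 m at depth y = 1.05 m, the central angle is θ = 2 arccos(1 − 2y/D) = 3.602 rad. Then A = (D²/8)(θ − sin θ) = 1.479 m² and P = Dθ/2 = 3.08 m.
Hydraulic radius R = A/P = 1.479/3.08 = 0.4802 m.
Rearranging Manning's equation: n = (1/Q) A R^(2/3) S^(1/2) = (1/6.34) × 1.479 × 0.4802^(2/3) × √0.011 = 0.015.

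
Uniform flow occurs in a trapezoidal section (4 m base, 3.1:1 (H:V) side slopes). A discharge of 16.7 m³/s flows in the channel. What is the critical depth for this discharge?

At critical depth, Q² T / (g A³) = 1, i.e. A³/T = Q²/g = 16.7²/9.81 = 28.43.
Trying y = 0.815 m: A³/T = 16.62 — low.
Trying y = 1.1 m: A³/T = 50.05 — high.
Trying y = 0.945 m: A³/T = 28.48 — close enough.

y_c = 0.945 m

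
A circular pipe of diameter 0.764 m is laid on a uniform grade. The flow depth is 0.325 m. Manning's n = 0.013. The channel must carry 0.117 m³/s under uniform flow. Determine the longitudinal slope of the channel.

S = 0.000705

For a circular section of diameter D = 0.764 m at depth y = 0.325 m, the central angle is θ = 2 arccos(1 − 2y/D) = 2.842 rad. Then A = (D²/8)(θ − sin θ) = 0.1858 m² and P = Dθ/2 = 1.086 m.
Hydraulic radius R = A/P = 0.1858/1.086 = 0.1712 m.
From Manning's equation, S = [nQ / (1 A R^(2/3))]² = [0.013 × 0.117 / (1 × 0.1858 × 0.1712^(2/3))]² = 0.000705.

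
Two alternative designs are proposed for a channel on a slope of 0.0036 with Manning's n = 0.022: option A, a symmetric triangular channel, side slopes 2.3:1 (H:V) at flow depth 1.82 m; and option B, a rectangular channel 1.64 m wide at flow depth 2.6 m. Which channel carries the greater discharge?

Channel A: For a triangular section with side slope z = 2.3: A = zy² = 2.3×1.82² = 7.619 m²; P = 2y√(1+z²) = 2×1.82×2.508 = 9.129 m. Hydraulic radius R = A/P = 7.619/9.129 = 0.8345 m. Q_A = (1/0.022)·7.619·0.8345^(2/3)·√0.0036 = 18.42 m³/s.
Channel B: Flow area A = b·y = 1.64 × 2.6 = 4.264 m². Wetted perimeter P = b + 2y = 1.64 + 2×2.6 = 6.84 m. Hydraulic radius R = A/P = 4.264/6.84 = 0.6234 m. Q_B = (1/0.022)·4.264·0.6234^(2/3)·√0.0036 = 8.486 m³/s.
Q_A = 18.42 m³/s vs Q_B = 8.486 m³/s, so channel A carries more.

channel A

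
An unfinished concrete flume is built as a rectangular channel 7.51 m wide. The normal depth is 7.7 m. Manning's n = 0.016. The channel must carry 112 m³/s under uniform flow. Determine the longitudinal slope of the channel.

S = 0.000279

Flow area A = b·y = 7.51 × 7.7 = 57.83 m². Wetted perimeter P = b + 2y = 7.51 + 2×7.7 = 22.91 m.
Hydraulic radius R = A/P = 57.83/22.91 = 2.524 m.
From Manning's equation, S = [nQ / (1 A R^(2/3))]² = [0.016 × 112 / (1 × 57.83 × 2.524^(2/3))]² = 0.000279.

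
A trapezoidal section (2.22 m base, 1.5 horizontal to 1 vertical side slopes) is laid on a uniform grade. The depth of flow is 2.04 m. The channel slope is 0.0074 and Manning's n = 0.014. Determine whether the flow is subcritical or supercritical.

supercritical

With bottom width b = 2.22 m and side slope z = 1.5: A = (b + zy)y = (2.22 + 1.5×2.04)×2.04 = 10.77 m²; P = b + 2y√(1+z²) = 2.22 + 2×2.04×1.803 = 9.575 m.
Hydraulic radius R = A/P = 10.77/9.575 = 1.125 m.
V = (1/n) R^(2/3) √S = (1/0.014) × 1.125^(2/3) × √0.0074 = 6.646 m/s. Hydraulic depth D_h = A/T = 10.77/8.34 = 1.292 m.
Froude number Fr = V/√(g·D_h) = 6.646/√(9.81×1.292) = 1.87, which is greater than 1, so the flow is supercritical.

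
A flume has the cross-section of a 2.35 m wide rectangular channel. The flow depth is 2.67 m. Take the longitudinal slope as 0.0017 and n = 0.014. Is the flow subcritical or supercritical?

subcritical

Flow area A = b·y = 2.35 × 2.67 = 6.274 m². Wetted perimeter P = b + 2y = 2.35 + 2×2.67 = 7.69 m.
Hydraulic radius R = A/P = 6.274/7.69 = 0.8159 m.
V = (1/n) R^(2/3) √S = (1/0.014) × 0.8159^(2/3) × √0.0017 = 2.572 m/s. Hydraulic depth D_h = A/T = 6.274/2.35 = 2.67 m.
Froude number Fr = V/√(g·D_h) = 2.572/√(9.81×2.67) = 0.502, which is less than 1, so the flow is subcritical.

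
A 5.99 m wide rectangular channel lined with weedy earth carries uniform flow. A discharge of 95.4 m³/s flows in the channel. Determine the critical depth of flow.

For a rectangular channel, critical depth y_c = (q²/g)^(1/3) where q = Q/b = 95.4/5.99 = 15.93 m²/s.
So y_c = (15.93²/9.81)^(1/3) = 2.96 m.

y_c = 2.96 m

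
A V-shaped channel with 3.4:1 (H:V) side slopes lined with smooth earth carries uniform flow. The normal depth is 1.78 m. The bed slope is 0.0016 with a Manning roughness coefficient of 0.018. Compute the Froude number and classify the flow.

For a triangular section with side slope z = 3.4: A = zy² = 3.4×1.78² = 10.77 m²; P = 2y√(1+z²) = 2×1.78×3.544 = 12.62 m.
Hydraulic radius R = A/P = 10.77/12.62 = 0.8538 m.
V = (1/n) R^(2/3) √S = (1/0.018) × 0.8538^(2/3) × √0.0016 = 2 m/s. Hydraulic depth D_h = A/T = 10.77/12.1 = 0.89 m.
Froude number Fr = V/√(g·D_h) = 2/√(9.81×0.89) = 0.677, which is less than 1, so the flow is subcritical.

subcritical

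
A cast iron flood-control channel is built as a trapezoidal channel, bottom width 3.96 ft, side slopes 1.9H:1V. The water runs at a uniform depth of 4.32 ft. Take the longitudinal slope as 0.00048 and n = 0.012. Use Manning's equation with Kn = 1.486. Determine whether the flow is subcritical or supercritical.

With bottom width b = 3.96 ft and side slope z = 1.9: A = (b + zy)y = (3.96 + 1.9×4.32)×4.32 = 52.57 ft²; P = b + 2y√(1+z²) = 3.96 + 2×4.32×2.147 = 22.51 ft.
Hydraulic radius R = A/P = 52.57/22.51 = 2.335 ft.
V = (1.486/n) R^(2/3) √S = (1.486/0.012) × 2.335^(2/3) × √0.00048 = 4.775 ft/s. Hydraulic depth D_h = A/T = 52.57/20.38 = 2.58 ft.
Froude number Fr = V/√(g·D_h) = 4.775/√(32.2×2.58) = 0.524, which is less than 1, so the flow is subcritical.

subcritical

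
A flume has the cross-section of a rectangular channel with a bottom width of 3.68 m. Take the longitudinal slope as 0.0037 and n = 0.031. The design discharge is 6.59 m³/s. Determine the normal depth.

Manning's equation rearranged: A R^(2/3) = nQ / (1·√S) = 0.031 × 6.59 / (√0.0037) = 3.359.
Try y = 1.44 m: A R^(2/3) = 4.596 — high.
Try y = 0.906 m: A R^(2/3) = 2.39 — low.
Try y = 1.15 m: A R^(2/3) = 3.361 — matches.

y_n = 1.15 m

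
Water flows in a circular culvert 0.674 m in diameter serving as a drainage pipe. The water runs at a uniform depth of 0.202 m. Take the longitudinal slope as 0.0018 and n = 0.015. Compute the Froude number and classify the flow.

subcritical

For a circular section of diameter D = 0.674 m at depth y = 0.202 m, the central angle is θ = 2 arccos(1 − 2y/D) = 2.317 rad. Then A = (D²/8)(θ − sin θ) = 0.0899 m² and P = Dθ/2 = 0.7809 m.
Hydraulic radius R = A/P = 0.0899/0.7809 = 0.1151 m.
V = (1/n) R^(2/3) √S = (1/0.015) × 0.1151^(2/3) × √0.0018 = 0.6693 m/s. Hydraulic depth D_h = A/T = 0.0899/0.6176 = 0.1456 m.
Froude number Fr = V/√(g·D_h) = 0.6693/√(9.81×0.1456) = 0.56, which is less than 1, so the flow is subcritical.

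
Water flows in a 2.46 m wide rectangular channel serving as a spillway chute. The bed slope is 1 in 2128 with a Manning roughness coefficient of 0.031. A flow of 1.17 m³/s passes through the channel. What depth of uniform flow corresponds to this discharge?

Manning's equation rearranged: A R^(2/3) = nQ / (1·√S) = 0.031 × 1.17 / (√0.0004699) = 1.673.
Trying y = 1.12 m: A R^(2/3) = 1.93 — too large.
Trying y = 0.895 m: A R^(2/3) = 1.42 — too small.
Trying y = 1.01 m: A R^(2/3) = 1.677 — ≈ 1.673.

y_n = 1.01 m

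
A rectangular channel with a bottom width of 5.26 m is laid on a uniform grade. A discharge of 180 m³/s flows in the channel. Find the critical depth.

y_c = 4.92 m

For a rectangular channel, critical depth y_c = (q²/g)^(1/3) where q = Q/b = 180/5.26 = 34.22 m²/s.
So y_c = (34.22²/9.81)^(1/3) = 4.92 m.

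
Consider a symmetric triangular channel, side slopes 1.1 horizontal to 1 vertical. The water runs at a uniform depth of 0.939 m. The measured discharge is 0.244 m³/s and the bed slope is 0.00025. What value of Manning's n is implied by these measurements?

For a triangular section with side slope z = 1.1: A = zy² = 1.1×0.939² = 0.9699 m²; P = 2y√(1+z²) = 2×0.939×1.487 = 2.792 m.
Hydraulic radius R = A/P = 0.9699/2.792 = 0.3474 m.
Rearranging Manning's equation: n = (1/Q) A R^(2/3) S^(1/2) = (1/0.244) × 0.9699 × 0.3474^(2/3) × √0.00025 = 0.0311.

n = 0.0311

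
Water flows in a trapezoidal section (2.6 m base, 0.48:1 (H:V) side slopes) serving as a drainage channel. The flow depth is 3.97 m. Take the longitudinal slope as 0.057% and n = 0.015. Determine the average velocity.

With bottom width b = 2.6 m and side slope z = 0.48: A = (b + zy)y = (2.6 + 0.48×3.97)×3.97 = 17.89 m²; P = b + 2y√(1+z²) = 2.6 + 2×3.97×1.109 = 11.41 m.
Hydraulic radius R = A/P = 17.89/11.41 = 1.568 m.
From Manning's equation, V = (1/n) R^(2/3) S^(1/2) = (1/0.015) × 1.568^(2/3) × 0.00057^(1/2) = 2.15 m/s.

V = 2.15 m/s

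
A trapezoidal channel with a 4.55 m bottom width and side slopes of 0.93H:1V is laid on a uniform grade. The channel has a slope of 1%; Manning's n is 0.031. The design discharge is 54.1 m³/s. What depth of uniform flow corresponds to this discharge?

Manning's equation rearranged: A R^(2/3) = nQ / (1·√S) = 0.031 × 54.1 / (√0.01) = 16.77.
At y = 2.71 m: A R^(2/3) = 26.25 — over.
At y = 1.59 m: A R^(2/3) = 10.08 — short.
At y = 2.12 m: A R^(2/3) = 16.78 — matches.

y_n = 2.12 m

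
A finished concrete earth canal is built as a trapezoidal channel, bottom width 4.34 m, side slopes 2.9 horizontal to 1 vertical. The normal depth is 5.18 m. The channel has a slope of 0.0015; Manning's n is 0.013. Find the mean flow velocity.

V = 5.89 m/s

With bottom width b = 4.34 m and side slope z = 2.9: A = (b + zy)y = (4.34 + 2.9×5.18)×5.18 = 100.3 m²; P = b + 2y√(1+z²) = 4.34 + 2×5.18×3.068 = 36.12 m.
Hydraulic radius R = A/P = 100.3/36.12 = 2.777 m.
From Manning's equation, V = (1/n) R^(2/3) S^(1/2) = (1/0.013) × 2.777^(2/3) × 0.0015^(1/2) = 5.89 m/s.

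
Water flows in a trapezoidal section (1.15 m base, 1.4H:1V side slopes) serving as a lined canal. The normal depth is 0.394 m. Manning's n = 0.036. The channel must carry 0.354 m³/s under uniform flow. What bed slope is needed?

With bottom width b = 1.15 m and side slope z = 1.4: A = (b + zy)y = (1.15 + 1.4×0.394)×0.394 = 0.6704 m²; P = b + 2y√(1+z²) = 1.15 + 2×0.394×1.72 = 2.506 m.
Hydraulic radius R = A/P = 0.6704/2.506 = 0.2676 m.
From Manning's equation, S = [nQ / (1 A R^(2/3))]² = [0.036 × 0.354 / (1 × 0.6704 × 0.2676^(2/3))]² = 0.0021.

S = 0.0021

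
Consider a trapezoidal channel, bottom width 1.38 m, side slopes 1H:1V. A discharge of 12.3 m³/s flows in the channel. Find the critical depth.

At critical depth, Q² T / (g A³) = 1, i.e. A³/T = Q²/g = 12.3²/9.81 = 15.42.
Trying y = 1.13 m: A³/T = 6.268 — too small.
Trying y = 1.56 m: A³/T = 21.44 — too large.
Trying y = 1.43 m: A³/T = 15.3 — ≈ 15.42.

y_c = 1.43 m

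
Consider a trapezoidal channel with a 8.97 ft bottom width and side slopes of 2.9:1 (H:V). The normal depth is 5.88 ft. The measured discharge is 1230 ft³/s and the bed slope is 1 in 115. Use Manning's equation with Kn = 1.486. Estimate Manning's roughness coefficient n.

n = 0.039

With bottom width b = 8.97 ft and side slope z = 2.9: A = (b + zy)y = (8.97 + 2.9×5.88)×5.88 = 153 ft²; P = b + 2y√(1+z²) = 8.97 + 2×5.88×3.068 = 45.04 ft.
Hydraulic radius R = A/P = 153/45.04 = 3.397 ft.
Rearranging Manning's equation: n = (1.486/Q) A R^(2/3) S^(1/2) = (1.486/1230) × 153 × 3.397^(2/3) × √0.008696 = 0.039.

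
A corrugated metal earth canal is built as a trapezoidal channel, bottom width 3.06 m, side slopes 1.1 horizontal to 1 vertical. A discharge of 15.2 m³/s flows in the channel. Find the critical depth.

At critical depth, Q² T / (g A³) = 1, i.e. A³/T = Q²/g = 15.2²/9.81 = 23.55.
At y = 0.979 m: A³/T = 12.74 — too small.
At y = 1.48 m: A³/T = 52.88 — too large.
At y = 1.17 m: A³/T = 23.35 — matches.

y_c = 1.17 m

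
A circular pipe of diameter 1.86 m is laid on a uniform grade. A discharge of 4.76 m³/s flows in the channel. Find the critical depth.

y_c = 1.07 m

At critical depth, Q² T / (g A³) = 1, i.e. A³/T = Q²/g = 4.76²/9.81 = 2.31.
Try y = 0.765 m: A³/T = 0.6384 — low.
Try y = 1.23 m: A³/T = 3.938 — high.
Try y = 1.07 m: A³/T = 2.304 — ≈ 2.31.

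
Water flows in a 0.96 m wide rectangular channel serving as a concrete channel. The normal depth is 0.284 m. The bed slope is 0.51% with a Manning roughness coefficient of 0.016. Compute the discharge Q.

Flow area A = b·y = 0.96 × 0.284 = 0.2726 m². Wetted perimeter P = b + 2y = 0.96 + 2×0.284 = 1.528 m.
Hydraulic radius R = A/P = 0.2726/1.528 = 0.1784 m.
Manning's equation: Q = (1/n) A R^(2/3) S^(1/2) = (1/0.016) × 0.2726 × 0.1784^(2/3) × 0.0051^(1/2) = 0.386 m³/s.

Q = 0.386 m³/s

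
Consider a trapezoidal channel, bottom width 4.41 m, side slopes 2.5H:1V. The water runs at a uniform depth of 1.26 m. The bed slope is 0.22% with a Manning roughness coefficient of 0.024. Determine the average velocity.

With bottom width b = 4.41 m and side slope z = 2.5: A = (b + zy)y = (4.41 + 2.5×1.26)×1.26 = 9.526 m²; P = b + 2y√(1+z²) = 4.41 + 2×1.26×2.693 = 11.2 m.
Hydraulic radius R = A/P = 9.526/11.2 = 0.8509 m.
From Manning's equation, V = (1/n) R^(2/3) S^(1/2) = (1/0.024) × 0.8509^(2/3) × 0.0022^(1/2) = 1.75 m/s.

V = 1.75 m/s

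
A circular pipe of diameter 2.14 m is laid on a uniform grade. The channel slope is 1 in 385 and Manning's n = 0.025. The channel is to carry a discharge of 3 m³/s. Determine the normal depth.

Manning's equation rearranged: A R^(2/3) = nQ / (1·√S) = 0.025 × 3 / (√0.002597) = 1.472.
Trying y = 0.995 m: A R^(2/3) = 1.046 — too small.
Trying y = 1.33 m: A R^(2/3) = 1.679 — too large.
Trying y = 1.22 m: A R^(2/3) = 1.471 — close enough.

y_n = 1.22 m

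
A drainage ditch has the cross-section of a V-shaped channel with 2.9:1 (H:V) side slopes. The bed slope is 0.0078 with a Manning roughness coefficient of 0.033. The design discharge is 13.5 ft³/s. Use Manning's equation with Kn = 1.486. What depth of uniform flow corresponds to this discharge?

Manning's equation rearranged: A R^(2/3) = nQ / (1.486·√S) = 0.033 × 13.5 / (1.486 × √0.0078) = 3.395.
At y = 1.47 ft: A R^(2/3) = 4.916 — over.
At y = 1.05 ft: A R^(2/3) = 2.004 — short.
At y = 1.28 ft: A R^(2/3) = 3.399 — matches.

y_n = 1.28 ft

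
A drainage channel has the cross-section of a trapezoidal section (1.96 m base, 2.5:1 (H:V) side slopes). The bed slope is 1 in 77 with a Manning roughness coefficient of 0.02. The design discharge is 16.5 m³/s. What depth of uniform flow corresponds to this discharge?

y_n = 0.954 m

Manning's equation rearranged: A R^(2/3) = nQ / (1·√S) = 0.02 × 16.5 / (√0.01299) = 2.896.
At y = 0.685 m: A R^(2/3) = 1.467 — too small.
At y = 1.13 m: A R^(2/3) = 4.149 — too large.
At y = 0.954 m: A R^(2/3) = 2.896 — close enough.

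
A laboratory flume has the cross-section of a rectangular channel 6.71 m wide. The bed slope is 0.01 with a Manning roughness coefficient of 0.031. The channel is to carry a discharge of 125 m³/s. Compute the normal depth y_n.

y_n = 3.9 m

Manning's equation rearranged: A R^(2/3) = nQ / (1·√S) = 0.031 × 125 / (√0.01) = 38.75.
At y = 4.28 m: A R^(2/3) = 43.76 — over.
At y = 3.9 m: A R^(2/3) = 38.77 — matches.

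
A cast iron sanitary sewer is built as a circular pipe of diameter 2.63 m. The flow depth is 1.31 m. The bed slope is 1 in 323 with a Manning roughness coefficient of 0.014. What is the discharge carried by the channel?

Q = 8.11 m³/s

For a circular section of diameter D = 2.63 m at depth y = 1.31 m, the central angle is θ = 2 arccos(1 − 2y/D) = 3.134 rad. Then A = (D²/8)(θ − sin θ) = 2.703 m² and P = Dθ/2 = 4.121 m.
Hydraulic radius R = A/P = 2.703/4.121 = 0.6559 m.
Manning's equation: Q = (1/n) A R^(2/3) S^(1/2) = (1/0.014) × 2.703 × 0.6559^(2/3) × 0.003096^(1/2) = 8.11 m³/s.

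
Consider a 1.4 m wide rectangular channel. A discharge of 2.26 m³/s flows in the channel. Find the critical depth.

y_c = 0.643 m

For a rectangular channel, critical depth y_c = (q²/g)^(1/3) where q = Q/b = 2.26/1.4 = 1.614 m²/s.
So y_c = (1.614²/9.81)^(1/3) = 0.643 m.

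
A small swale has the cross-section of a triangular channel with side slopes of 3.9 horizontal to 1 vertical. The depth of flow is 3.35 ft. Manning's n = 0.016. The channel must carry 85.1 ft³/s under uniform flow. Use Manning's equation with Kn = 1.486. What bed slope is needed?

S = 0.00023

For a triangular section with side slope z = 3.9: A = zy² = 3.9×3.35² = 43.77 ft²; P = 2y√(1+z²) = 2×3.35×4.026 = 26.98 ft.
Hydraulic radius R = A/P = 43.77/26.98 = 1.623 ft.
From Manning's equation, S = [nQ / (1.486 A R^(2/3))]² = [0.016 × 85.1 / (1.486 × 43.77 × 1.623^(2/3))]² = 0.00023.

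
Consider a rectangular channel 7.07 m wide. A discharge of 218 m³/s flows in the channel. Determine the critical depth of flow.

For a rectangular channel, critical depth y_c = (q²/g)^(1/3) where q = Q/b = 218/7.07 = 30.83 m²/s.
So y_c = (30.83²/9.81)^(1/3) = 4.59 m.

y_c = 4.59 m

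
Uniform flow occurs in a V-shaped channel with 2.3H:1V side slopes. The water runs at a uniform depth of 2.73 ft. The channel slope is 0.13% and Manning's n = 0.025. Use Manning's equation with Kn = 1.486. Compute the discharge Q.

Q = 42.7 ft³/s

For a triangular section with side slope z = 2.3: A = zy² = 2.3×2.73² = 17.14 ft²; P = 2y√(1+z²) = 2×2.73×2.508 = 13.69 ft.
Hydraulic radius R = A/P = 17.14/13.69 = 1.252 ft.
Manning's equation: Q = (1.486/n) A R^(2/3) S^(1/2) = (1.486/0.025) × 17.14 × 1.252^(2/3) × 0.0013^(1/2) = 42.7 ft³/s.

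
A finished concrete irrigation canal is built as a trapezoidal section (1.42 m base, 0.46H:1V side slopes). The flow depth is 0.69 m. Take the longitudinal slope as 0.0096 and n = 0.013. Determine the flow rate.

With bottom width b = 1.42 m and side slope z = 0.46: A = (b + zy)y = (1.42 + 0.46×0.69)×0.69 = 1.199 m²; P = b + 2y√(1+z²) = 1.42 + 2×0.69×1.101 = 2.939 m.
Hydraulic radius R = A/P = 1.199/2.939 = 0.4079 m.
Manning's equation: Q = (1/n) A R^(2/3) S^(1/2) = (1/0.013) × 1.199 × 0.4079^(2/3) × 0.0096^(1/2) = 4.97 m³/s.

Q = 4.97 m³/s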